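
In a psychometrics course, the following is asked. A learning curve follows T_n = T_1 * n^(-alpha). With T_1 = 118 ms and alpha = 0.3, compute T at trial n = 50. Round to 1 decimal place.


T_n = 118 * 50^(-0.3)
50^(-0.3) = 0.309249
T_n = 118 * 0.309249
= 36.5 ms


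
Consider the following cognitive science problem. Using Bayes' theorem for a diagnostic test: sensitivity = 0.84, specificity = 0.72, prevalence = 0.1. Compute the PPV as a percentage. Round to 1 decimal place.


PPV = (sens * prev) / (sens * prev + (1-spec) * (1-prev))
Numerator = 0.84 * 0.1 = 0.084
P(positive and no disease) = (1 - spec) * (1 - prev) = (1 - 0.72) * (1 - 0.1) = 0.252
Denominator = 0.084 + 0.252 = 0.336
PPV = 0.084 / 0.336 = 0.25
As percentage = 25.0


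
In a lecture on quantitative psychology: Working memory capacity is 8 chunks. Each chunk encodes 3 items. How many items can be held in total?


Total items = chunks * items_per_chunk
= 8 * 3
= 24


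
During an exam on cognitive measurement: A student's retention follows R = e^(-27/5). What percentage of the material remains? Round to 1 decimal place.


R = e^(-t/S)
-t/S = -27/5 = -5.4
R = e^(-5.4) = 0.004517
Percentage = 0.004517 * 100
= 0.5


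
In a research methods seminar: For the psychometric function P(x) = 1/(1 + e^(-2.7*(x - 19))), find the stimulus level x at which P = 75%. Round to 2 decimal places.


At P = 0.75: 0.75 = 1/(1 + e^(-k*(x-x0)))
Solving: e^(-k*(x-x0)) = 1/3
x = x0 + ln(3)/k
ln(3) = 1.0986
x = 19 + 1.0986/2.7
= 19 + 0.4069
= 19.41


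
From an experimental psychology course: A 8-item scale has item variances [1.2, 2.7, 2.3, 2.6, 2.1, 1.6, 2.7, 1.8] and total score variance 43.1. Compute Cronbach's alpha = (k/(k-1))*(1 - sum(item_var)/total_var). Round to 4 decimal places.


alpha = (k/(k-1)) * (1 - sum(s_i^2)/s_total^2)
sum(item variances) = 17.0
k/(k-1) = 8/7 = 1.142857
1 - 17.0/43.1 = 1 - 0.394432 = 0.605568
alpha = 1.142857 * 0.605568
= 0.6921


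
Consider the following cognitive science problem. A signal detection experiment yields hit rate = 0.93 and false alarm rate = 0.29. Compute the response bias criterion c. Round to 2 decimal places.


c = -0.5 * (z(HR) + z(FAR))
z(0.93) = 1.4758
z(0.29) = -0.5534
c = -0.5 * (1.4758 + -0.5534)
= -0.5 * 0.9224
= -0.46


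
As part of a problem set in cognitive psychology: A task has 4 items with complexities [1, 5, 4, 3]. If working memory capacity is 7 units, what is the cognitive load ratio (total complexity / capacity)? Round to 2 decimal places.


Total complexity = 1 + 5 + 4 + 3 = 13
Load = total / capacity = 13 / 7
= 1.86


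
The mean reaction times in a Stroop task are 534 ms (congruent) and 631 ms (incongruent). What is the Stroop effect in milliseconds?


Stroop effect = RT(incongruent) - RT(congruent)
= 631 - 534
= 97 ms


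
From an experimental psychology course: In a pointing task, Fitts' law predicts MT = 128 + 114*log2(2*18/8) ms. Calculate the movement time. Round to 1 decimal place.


MT = 128 + 114 * log2(2*18/8)
2D/W = 4.5
log2(4.5) = 2.1699
MT = 128 + 114 * 2.1699
= 375.4 ms


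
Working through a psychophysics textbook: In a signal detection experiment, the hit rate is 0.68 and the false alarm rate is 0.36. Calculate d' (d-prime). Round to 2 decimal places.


d' = z(HR) - z(FAR)
z(0.68) = 0.4677
z(0.36) = -0.3585
d' = 0.4677 - -0.3585
= 0.83


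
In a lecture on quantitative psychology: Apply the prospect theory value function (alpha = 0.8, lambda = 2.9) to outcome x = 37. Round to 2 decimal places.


Since x = 37 >= 0, use v(x) = x^0.8
37^0.8 = 17.9706
v(37) = 17.97


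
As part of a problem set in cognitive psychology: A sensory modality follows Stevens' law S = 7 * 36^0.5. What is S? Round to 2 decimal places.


S = 7 * 36^0.5
36^0.5 = 6.0
S = 7 * 6.0
= 42.00


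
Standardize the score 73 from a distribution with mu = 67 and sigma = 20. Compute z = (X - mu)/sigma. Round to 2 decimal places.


z = (X - mu) / sigma
= (73 - 67) / 20
= 6 / 20
= 0.30


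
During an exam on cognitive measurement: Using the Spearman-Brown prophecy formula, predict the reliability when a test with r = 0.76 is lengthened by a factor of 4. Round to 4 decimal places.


r_new = n*r / (1 + (n-1)*r)
Numerator = 4 * 0.76 = 3.04
Denominator = 1 + 3 * 0.76 = 3.28
r_new = 3.04 / 3.28
= 0.9268


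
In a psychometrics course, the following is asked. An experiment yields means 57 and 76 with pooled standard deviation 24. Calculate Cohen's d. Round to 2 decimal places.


Cohen's d = (M1 - M2) / S_pooled
= (57 - 76) / 24
= -19 / 24
= -0.79


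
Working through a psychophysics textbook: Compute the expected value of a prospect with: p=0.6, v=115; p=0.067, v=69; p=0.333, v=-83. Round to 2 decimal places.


EU = sum(p_i * v_i)
0.6 * 115 = 69.0
0.067 * 69 = 4.623
0.333 * -83 = -27.639
EU = 69.0 + 4.623 + -27.639
= 45.98


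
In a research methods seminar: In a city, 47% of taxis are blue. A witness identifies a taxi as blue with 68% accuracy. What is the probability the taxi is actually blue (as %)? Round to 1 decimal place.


P(blue | says blue) = P(says blue | blue)*P(blue) / [P(says blue | blue)*P(blue) + P(says blue | not blue)*P(not blue)]
Numerator = 0.68 * 0.47 = 0.3196
False identification = 0.32 * 0.53 = 0.1696
P = 0.3196 / (0.3196 + 0.1696)
= 0.3196 / 0.4892
As percentage = 65.3


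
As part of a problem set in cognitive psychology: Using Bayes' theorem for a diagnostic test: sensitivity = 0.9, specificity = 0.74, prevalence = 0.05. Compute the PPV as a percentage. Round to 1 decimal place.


PPV = (sens * prev) / (sens * prev + (1-spec) * (1-prev))
Numerator = 0.9 * 0.05 = 0.045
P(positive and no disease) = (1 - spec) * (1 - prev) = (1 - 0.74) * (1 - 0.05) = 0.247
Denominator = 0.045 + 0.247 = 0.292
PPV = 0.045 / 0.292 = 0.15411
As percentage = 15.4


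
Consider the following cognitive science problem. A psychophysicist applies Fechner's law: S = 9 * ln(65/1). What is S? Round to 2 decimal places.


S = 9 * ln(65/1)
I/I0 = 65.0
ln(65.0) = 4.1744
S = 9 * 4.1744
= 37.57


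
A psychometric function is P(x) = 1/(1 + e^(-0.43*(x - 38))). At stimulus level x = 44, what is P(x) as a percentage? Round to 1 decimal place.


P(x) = 1/(1 + e^(-0.43*(44 - 38)))
Exponent = -0.43 * 6 = -2.58
e^(-2.58) = 0.075774
P = 1/(1 + 0.075774) = 0.929563
Percentage = 93.0


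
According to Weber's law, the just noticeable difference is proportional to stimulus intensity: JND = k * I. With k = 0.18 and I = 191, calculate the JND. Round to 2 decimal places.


JND = k * I
JND = 0.18 * 191
= 34.38


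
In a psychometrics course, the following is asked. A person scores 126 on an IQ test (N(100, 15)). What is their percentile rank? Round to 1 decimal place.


z = (IQ - mean) / SD
z = (126 - 100) / 15 = 1.7333
Percentile = Phi(1.7333) * 100
Phi(1.7333) = 0.958479
= 95.8


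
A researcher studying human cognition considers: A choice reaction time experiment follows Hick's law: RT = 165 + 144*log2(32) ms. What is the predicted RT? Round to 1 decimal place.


RT = 165 + 144 * log2(32)
log2(32) = 5.0
RT = 165 + 144 * 5.0
= 165 + 720.0
= 885.0 ms


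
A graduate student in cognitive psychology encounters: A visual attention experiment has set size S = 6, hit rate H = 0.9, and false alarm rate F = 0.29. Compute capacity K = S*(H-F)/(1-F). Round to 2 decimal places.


K = S * (H - F) / (1 - F)
H - F = 0.61
1 - F = 0.71
K = 6 * 0.61 / 0.71
= 5.15


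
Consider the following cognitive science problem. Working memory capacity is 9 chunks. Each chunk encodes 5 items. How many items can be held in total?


Total items = chunks * items_per_chunk
= 9 * 5
= 45


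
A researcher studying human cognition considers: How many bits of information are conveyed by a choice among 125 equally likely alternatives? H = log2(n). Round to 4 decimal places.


H = log2(n)
H = log2(125)
= 6.9658


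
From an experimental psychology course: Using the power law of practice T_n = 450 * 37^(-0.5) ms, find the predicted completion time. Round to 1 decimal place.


T_n = 450 * 37^(-0.5)
37^(-0.5) = 0.164399
T_n = 450 * 0.164399
= 74.0 ms


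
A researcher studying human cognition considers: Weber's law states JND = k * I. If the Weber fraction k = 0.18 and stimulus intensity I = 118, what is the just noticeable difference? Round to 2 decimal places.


JND = k * I
JND = 0.18 * 118
= 21.24


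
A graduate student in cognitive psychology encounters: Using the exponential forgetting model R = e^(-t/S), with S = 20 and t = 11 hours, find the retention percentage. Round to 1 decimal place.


R = e^(-t/S)
-t/S = -11/20 = -0.55
R = e^(-0.55) = 0.57695
Percentage = 0.57695 * 100
= 57.7


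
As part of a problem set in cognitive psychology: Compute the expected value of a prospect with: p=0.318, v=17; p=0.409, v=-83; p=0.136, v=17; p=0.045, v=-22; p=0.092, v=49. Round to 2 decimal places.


EU = sum(p_i * v_i)
0.318 * 17 = 5.406
0.409 * -83 = -33.947
0.136 * 17 = 2.312
0.045 * -22 = -0.99
0.092 * 49 = 4.508
EU = 5.406 + -33.947 + 2.312 + -0.99 + 4.508
= -22.71


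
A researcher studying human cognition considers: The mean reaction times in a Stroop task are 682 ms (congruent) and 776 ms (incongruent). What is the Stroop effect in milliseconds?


Stroop effect = RT(incongruent) - RT(congruent)
= 776 - 682
= 94 ms


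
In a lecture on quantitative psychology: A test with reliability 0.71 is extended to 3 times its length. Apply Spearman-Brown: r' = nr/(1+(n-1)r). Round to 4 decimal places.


r_new = n*r / (1 + (n-1)*r)
Numerator = 3 * 0.71 = 2.13
Denominator = 1 + 2 * 0.71 = 2.42
r_new = 2.13 / 2.42
= 0.8802


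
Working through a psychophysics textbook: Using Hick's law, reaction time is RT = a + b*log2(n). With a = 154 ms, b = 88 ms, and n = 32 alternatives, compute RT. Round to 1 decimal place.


RT = 154 + 88 * log2(32)
log2(32) = 5.0
RT = 154 + 88 * 5.0
= 154 + 440.0
= 594.0 ms


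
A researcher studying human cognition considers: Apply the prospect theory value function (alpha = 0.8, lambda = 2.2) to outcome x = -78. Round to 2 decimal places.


Since x = -78 < 0, use v(x) = -lambda*(-x)^alpha
(-x) = 78
78^0.8 = 32.6344
v(-78) = -2.2 * 32.6344
= -71.80


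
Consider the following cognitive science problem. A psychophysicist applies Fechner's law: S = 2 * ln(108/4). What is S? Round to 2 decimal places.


S = 2 * ln(108/4)
I/I0 = 27.0
ln(27.0) = 3.2958
S = 2 * 3.2958
= 6.59


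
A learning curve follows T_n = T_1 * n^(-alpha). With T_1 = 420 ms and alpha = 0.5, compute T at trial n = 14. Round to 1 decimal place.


T_n = 420 * 14^(-0.5)
14^(-0.5) = 0.267261
T_n = 420 * 0.267261
= 112.2 ms


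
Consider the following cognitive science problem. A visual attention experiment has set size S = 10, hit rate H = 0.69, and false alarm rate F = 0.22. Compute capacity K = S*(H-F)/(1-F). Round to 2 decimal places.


K = S * (H - F) / (1 - F)
H - F = 0.47
1 - F = 0.78
K = 10 * 0.47 / 0.78
= 6.03


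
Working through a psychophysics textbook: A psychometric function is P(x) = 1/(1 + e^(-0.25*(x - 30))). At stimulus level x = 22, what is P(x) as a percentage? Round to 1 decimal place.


P(x) = 1/(1 + e^(-0.25*(22 - 30)))
Exponent = -0.25 * -8 = 2.0
e^(2.0) = 7.389056
P = 1/(1 + 7.389056) = 0.119203
Percentage = 11.9


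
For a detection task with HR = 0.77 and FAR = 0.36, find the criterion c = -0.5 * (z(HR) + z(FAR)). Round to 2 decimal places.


c = -0.5 * (z(HR) + z(FAR))
z(0.77) = 0.7388
z(0.36) = -0.3585
c = -0.5 * (0.7388 + -0.3585)
= -0.5 * 0.3803
= -0.19


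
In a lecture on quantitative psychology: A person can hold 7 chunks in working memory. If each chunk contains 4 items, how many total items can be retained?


Total items = chunks * items_per_chunk
= 7 * 4
= 28


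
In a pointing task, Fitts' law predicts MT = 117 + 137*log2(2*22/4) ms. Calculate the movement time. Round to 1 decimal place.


MT = 117 + 137 * log2(2*22/4)
2D/W = 11.0
log2(11.0) = 3.4594
MT = 117 + 137 * 3.4594
= 590.9 ms


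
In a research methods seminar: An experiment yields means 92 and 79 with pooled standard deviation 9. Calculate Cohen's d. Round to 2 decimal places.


Cohen's d = (M1 - M2) / S_pooled
= (92 - 79) / 9
= 13 / 9
= 1.44


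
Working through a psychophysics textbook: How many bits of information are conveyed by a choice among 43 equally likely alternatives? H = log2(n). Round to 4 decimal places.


H = log2(n)
H = log2(43)
= 5.4263


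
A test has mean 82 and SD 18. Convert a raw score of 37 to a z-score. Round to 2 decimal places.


z = (X - mu) / sigma
= (37 - 82) / 18
= -45 / 18
= -2.50


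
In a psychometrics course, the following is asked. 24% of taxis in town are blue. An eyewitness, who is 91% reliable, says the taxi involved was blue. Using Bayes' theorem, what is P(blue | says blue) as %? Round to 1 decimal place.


P(blue | says blue) = P(says blue | blue)*P(blue) / [P(says blue | blue)*P(blue) + P(says blue | not blue)*P(not blue)]
Numerator = 0.91 * 0.24 = 0.2184
False identification = 0.09 * 0.76 = 0.0684
P = 0.2184 / (0.2184 + 0.0684)
= 0.2184 / 0.2868
As percentage = 76.2


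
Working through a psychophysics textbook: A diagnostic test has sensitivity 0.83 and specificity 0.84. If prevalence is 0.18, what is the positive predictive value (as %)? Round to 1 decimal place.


PPV = (sens * prev) / (sens * prev + (1-spec) * (1-prev))
Numerator = 0.83 * 0.18 = 0.1494
P(positive and no disease) = (1 - spec) * (1 - prev) = (1 - 0.84) * (1 - 0.18) = 0.1312
Denominator = 0.1494 + 0.1312 = 0.2806
PPV = 0.1494 / 0.2806 = 0.532431
As percentage = 53.2


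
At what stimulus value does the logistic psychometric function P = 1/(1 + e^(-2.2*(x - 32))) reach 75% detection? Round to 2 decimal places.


At P = 0.75: 0.75 = 1/(1 + e^(-k*(x-x0)))
Solving: e^(-k*(x-x0)) = 1/3
x = x0 + ln(3)/k
ln(3) = 1.0986
x = 32 + 1.0986/2.2
= 32 + 0.4994
= 32.50


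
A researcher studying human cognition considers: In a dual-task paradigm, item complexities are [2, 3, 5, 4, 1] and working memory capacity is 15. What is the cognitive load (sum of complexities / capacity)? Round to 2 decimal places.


Total complexity = 2 + 3 + 5 + 4 + 1 = 15
Load = total / capacity = 15 / 15
= 1.00


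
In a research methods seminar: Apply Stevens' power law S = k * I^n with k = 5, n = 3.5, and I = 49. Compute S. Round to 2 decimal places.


S = 5 * 49^3.5
49^3.5 = 823543.0
S = 5 * 823543.0
= 4117715.00


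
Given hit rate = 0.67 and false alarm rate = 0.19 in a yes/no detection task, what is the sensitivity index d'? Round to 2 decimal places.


d' = z(HR) - z(FAR)
z(0.67) = 0.4399
z(0.19) = -0.8779
d' = 0.4399 - -0.8779
= 1.32


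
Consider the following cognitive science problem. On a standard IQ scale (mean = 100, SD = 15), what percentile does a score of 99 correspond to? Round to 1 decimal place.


z = (IQ - mean) / SD
z = (99 - 100) / 15 = -0.0667
Percentile = Phi(-0.0667) * 100
Phi(-0.0667) = 0.47341
= 47.3


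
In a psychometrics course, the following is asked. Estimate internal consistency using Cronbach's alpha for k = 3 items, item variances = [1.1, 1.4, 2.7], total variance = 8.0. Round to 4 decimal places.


alpha = (k/(k-1)) * (1 - sum(s_i^2)/s_total^2)
sum(item variances) = 5.2
k/(k-1) = 3/2 = 1.5
1 - 5.2/8.0 = 1 - 0.65 = 0.35
alpha = 1.5 * 0.35
= 0.5250


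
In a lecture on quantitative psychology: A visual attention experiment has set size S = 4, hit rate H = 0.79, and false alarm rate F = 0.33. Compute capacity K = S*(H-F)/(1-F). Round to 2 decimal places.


K = S * (H - F) / (1 - F)
H - F = 0.46
1 - F = 0.67
K = 4 * 0.46 / 0.67
= 2.75


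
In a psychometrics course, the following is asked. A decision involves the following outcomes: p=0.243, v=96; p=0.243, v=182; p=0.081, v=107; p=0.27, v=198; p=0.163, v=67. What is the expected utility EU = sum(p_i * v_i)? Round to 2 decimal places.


EU = sum(p_i * v_i)
0.243 * 96 = 23.328
0.243 * 182 = 44.226
0.081 * 107 = 8.667
0.27 * 198 = 53.46
0.163 * 67 = 10.921
EU = 23.328 + 44.226 + 8.667 + 53.46 + 10.921
= 140.60


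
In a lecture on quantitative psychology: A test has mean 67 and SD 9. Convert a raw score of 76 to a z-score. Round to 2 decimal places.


z = (X - mu) / sigma
= (76 - 67) / 9
= 9 / 9
= 1.00


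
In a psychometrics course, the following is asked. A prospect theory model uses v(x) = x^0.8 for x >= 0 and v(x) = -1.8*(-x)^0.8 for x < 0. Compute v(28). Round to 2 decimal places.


Since x = 28 >= 0, use v(x) = x^0.8
28^0.8 = 14.3789
v(28) = 14.38


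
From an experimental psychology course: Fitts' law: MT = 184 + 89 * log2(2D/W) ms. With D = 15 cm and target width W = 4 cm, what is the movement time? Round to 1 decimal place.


MT = 184 + 89 * log2(2*15/4)
2D/W = 7.5
log2(7.5) = 2.9069
MT = 184 + 89 * 2.9069
= 442.7 ms


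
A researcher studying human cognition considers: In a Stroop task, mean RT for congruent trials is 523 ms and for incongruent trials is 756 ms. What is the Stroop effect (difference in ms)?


Stroop effect = RT(incongruent) - RT(congruent)
= 756 - 523
= 233 ms


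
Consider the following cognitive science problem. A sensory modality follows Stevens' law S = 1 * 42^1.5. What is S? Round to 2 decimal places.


S = 1 * 42^1.5
42^1.5 = 272.1911
S = 1 * 272.1911
= 272.19


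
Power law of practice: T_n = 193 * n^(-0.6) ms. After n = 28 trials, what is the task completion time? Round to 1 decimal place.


T_n = 193 * 28^(-0.6)
28^(-0.6) = 0.135427
T_n = 193 * 0.135427
= 26.1 ms


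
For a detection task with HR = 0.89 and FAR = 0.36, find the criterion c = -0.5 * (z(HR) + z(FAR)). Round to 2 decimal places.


c = -0.5 * (z(HR) + z(FAR))
z(0.89) = 1.2265
z(0.36) = -0.3585
c = -0.5 * (1.2265 + -0.3585)
= -0.5 * 0.868
= -0.43


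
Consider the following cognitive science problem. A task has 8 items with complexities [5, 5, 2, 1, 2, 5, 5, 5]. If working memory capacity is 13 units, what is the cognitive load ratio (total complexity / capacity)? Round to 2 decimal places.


Total complexity = 5 + 5 + 2 + 1 + 2 + 5 + 5 + 5 = 30
Load = total / capacity = 30 / 13
= 2.31


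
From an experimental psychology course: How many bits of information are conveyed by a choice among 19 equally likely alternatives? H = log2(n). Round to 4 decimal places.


H = log2(n)
H = log2(19)
= 4.2479


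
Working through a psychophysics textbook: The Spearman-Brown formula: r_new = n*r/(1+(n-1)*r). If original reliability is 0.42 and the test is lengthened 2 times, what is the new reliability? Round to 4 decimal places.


r_new = n*r / (1 + (n-1)*r)
Numerator = 2 * 0.42 = 0.84
Denominator = 1 + 1 * 0.42 = 1.42
r_new = 0.84 / 1.42
= 0.5915


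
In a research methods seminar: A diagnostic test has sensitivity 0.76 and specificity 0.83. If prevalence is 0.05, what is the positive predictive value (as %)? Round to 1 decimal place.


PPV = (sens * prev) / (sens * prev + (1-spec) * (1-prev))
Numerator = 0.76 * 0.05 = 0.038
P(positive and no disease) = (1 - spec) * (1 - prev) = (1 - 0.83) * (1 - 0.05) = 0.1615
Denominator = 0.038 + 0.1615 = 0.1995
PPV = 0.038 / 0.1995 = 0.190476
As percentage = 19.0


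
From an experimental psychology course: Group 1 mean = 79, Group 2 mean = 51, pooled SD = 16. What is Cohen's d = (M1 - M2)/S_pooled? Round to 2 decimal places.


Cohen's d = (M1 - M2) / S_pooled
= (79 - 51) / 16
= 28 / 16
= 1.75


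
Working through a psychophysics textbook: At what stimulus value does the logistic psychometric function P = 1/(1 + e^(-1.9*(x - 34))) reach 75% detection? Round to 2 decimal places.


At P = 0.75: 0.75 = 1/(1 + e^(-k*(x-x0)))
Solving: e^(-k*(x-x0)) = 1/3
x = x0 + ln(3)/k
ln(3) = 1.0986
x = 34 + 1.0986/1.9
= 34 + 0.5782
= 34.58


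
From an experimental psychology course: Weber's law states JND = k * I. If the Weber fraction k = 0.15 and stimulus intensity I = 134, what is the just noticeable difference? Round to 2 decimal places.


JND = k * I
JND = 0.15 * 134
= 20.10


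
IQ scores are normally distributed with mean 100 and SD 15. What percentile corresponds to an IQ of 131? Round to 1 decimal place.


z = (IQ - mean) / SD
z = (131 - 100) / 15 = 2.0667
Percentile = Phi(2.0667) * 100
Phi(2.0667) = 0.980619
= 98.1


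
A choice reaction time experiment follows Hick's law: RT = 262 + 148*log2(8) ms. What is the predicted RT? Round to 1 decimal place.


RT = 262 + 148 * log2(8)
log2(8) = 3.0
RT = 262 + 148 * 3.0
= 262 + 444.0
= 706.0 ms


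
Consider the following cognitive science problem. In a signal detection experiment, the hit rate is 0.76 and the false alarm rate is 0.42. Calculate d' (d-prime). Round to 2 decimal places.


d' = z(HR) - z(FAR)
z(0.76) = 0.7063
z(0.42) = -0.2019
d' = 0.7063 - -0.2019
= 0.91


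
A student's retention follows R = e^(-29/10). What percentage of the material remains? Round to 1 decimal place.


R = e^(-t/S)
-t/S = -29/10 = -2.9
R = e^(-2.9) = 0.055023
Percentage = 0.055023 * 100
= 5.5


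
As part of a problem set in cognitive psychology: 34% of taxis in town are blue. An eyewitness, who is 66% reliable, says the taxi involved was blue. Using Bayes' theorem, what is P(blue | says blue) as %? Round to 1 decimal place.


P(blue | says blue) = P(says blue | blue)*P(blue) / [P(says blue | blue)*P(blue) + P(says blue | not blue)*P(not blue)]
Numerator = 0.66 * 0.34 = 0.2244
False identification = 0.34 * 0.66 = 0.2244
P = 0.2244 / (0.2244 + 0.2244)
= 0.2244 / 0.4488
As percentage = 50.0


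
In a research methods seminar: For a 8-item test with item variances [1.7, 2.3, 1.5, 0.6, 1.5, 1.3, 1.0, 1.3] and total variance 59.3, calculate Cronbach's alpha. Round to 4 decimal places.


alpha = (k/(k-1)) * (1 - sum(s_i^2)/s_total^2)
sum(item variances) = 11.2
k/(k-1) = 8/7 = 1.142857
1 - 11.2/59.3 = 1 - 0.18887 = 0.81113
alpha = 1.142857 * 0.81113
= 0.9270


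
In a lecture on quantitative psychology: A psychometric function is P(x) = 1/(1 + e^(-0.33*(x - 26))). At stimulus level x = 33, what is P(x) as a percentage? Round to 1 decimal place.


P(x) = 1/(1 + e^(-0.33*(33 - 26)))
Exponent = -0.33 * 7 = -2.31
e^(-2.31) = 0.099261
P = 1/(1 + 0.099261) = 0.909702
Percentage = 91.0


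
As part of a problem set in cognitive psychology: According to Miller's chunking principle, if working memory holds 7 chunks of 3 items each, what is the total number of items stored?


Total items = chunks * items_per_chunk
= 7 * 3
= 21


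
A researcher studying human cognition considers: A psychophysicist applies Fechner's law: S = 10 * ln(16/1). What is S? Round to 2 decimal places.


S = 10 * ln(16/1)
I/I0 = 16.0
ln(16.0) = 2.7726
S = 10 * 2.7726
= 27.73


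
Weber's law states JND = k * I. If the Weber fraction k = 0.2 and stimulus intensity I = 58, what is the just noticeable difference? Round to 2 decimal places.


JND = k * I
JND = 0.2 * 58
= 11.60


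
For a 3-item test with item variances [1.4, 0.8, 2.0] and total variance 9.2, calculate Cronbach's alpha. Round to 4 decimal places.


alpha = (k/(k-1)) * (1 - sum(s_i^2)/s_total^2)
sum(item variances) = 4.2
k/(k-1) = 3/2 = 1.5
1 - 4.2/9.2 = 1 - 0.456522 = 0.543478
alpha = 1.5 * 0.543478
= 0.8152


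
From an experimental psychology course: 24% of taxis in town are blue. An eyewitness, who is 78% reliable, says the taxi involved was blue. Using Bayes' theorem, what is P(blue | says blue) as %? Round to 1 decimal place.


P(blue | says blue) = P(says blue | blue)*P(blue) / [P(says blue | blue)*P(blue) + P(says blue | not blue)*P(not blue)]
Numerator = 0.78 * 0.24 = 0.1872
False identification = 0.22 * 0.76 = 0.1672
P = 0.1872 / (0.1872 + 0.1672)
= 0.1872 / 0.3544
As percentage = 52.8


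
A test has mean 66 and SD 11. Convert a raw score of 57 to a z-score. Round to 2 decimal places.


z = (X - mu) / sigma
= (57 - 66) / 11
= -9 / 11
= -0.82


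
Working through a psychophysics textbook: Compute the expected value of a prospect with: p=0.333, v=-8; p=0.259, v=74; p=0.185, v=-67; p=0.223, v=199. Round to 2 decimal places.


EU = sum(p_i * v_i)
0.333 * -8 = -2.664
0.259 * 74 = 19.166
0.185 * -67 = -12.395
0.223 * 199 = 44.377
EU = -2.664 + 19.166 + -12.395 + 44.377
= 48.48


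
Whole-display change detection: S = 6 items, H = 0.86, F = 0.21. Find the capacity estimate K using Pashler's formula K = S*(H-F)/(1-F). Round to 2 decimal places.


K = S * (H - F) / (1 - F)
H - F = 0.65
1 - F = 0.79
K = 6 * 0.65 / 0.79
= 4.94


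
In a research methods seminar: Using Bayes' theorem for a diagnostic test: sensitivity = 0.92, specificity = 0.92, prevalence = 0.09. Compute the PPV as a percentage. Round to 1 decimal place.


PPV = (sens * prev) / (sens * prev + (1-spec) * (1-prev))
Numerator = 0.92 * 0.09 = 0.0828
P(positive and no disease) = (1 - spec) * (1 - prev) = (1 - 0.92) * (1 - 0.09) = 0.0728
Denominator = 0.0828 + 0.0728 = 0.1556
PPV = 0.0828 / 0.1556 = 0.532134
As percentage = 53.2


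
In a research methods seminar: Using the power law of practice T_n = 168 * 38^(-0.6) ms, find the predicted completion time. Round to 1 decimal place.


T_n = 168 * 38^(-0.6)
38^(-0.6) = 0.112753
T_n = 168 * 0.112753
= 18.9 ms


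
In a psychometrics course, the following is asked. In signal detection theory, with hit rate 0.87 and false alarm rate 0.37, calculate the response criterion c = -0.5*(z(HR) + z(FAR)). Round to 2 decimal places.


c = -0.5 * (z(HR) + z(FAR))
z(0.87) = 1.1264
z(0.37) = -0.3319
c = -0.5 * (1.1264 + -0.3319)
= -0.5 * 0.7945
= -0.40


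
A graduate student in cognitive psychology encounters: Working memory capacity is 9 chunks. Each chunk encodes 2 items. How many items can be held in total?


Total items = chunks * items_per_chunk
= 9 * 2
= 18


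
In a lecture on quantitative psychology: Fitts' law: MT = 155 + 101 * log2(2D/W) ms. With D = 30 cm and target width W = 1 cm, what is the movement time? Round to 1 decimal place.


MT = 155 + 101 * log2(2*30/1)
2D/W = 60.0
log2(60.0) = 5.9069
MT = 155 + 101 * 5.9069
= 751.6 ms


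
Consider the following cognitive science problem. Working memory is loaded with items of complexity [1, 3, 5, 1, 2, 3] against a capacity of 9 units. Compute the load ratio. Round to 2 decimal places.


Total complexity = 1 + 3 + 5 + 1 + 2 + 3 = 15
Load = total / capacity = 15 / 9
= 1.67


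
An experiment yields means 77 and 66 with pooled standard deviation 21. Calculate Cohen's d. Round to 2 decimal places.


Cohen's d = (M1 - M2) / S_pooled
= (77 - 66) / 21
= 11 / 21
= 0.52


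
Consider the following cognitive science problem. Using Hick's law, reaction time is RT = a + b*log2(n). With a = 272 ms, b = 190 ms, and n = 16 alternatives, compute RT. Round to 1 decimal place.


RT = 272 + 190 * log2(16)
log2(16) = 4.0
RT = 272 + 190 * 4.0
= 272 + 760.0
= 1032.0 ms


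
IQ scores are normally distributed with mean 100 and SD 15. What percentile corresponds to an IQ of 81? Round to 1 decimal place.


z = (IQ - mean) / SD
z = (81 - 100) / 15 = -1.2667
Percentile = Phi(-1.2667) * 100
Phi(-1.2667) = 0.102631
= 10.3


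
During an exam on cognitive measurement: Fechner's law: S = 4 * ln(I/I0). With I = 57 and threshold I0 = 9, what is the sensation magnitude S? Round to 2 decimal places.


S = 4 * ln(57/9)
I/I0 = 6.333333
ln(6.333333) = 1.8458
S = 4 * 1.8458
= 7.38


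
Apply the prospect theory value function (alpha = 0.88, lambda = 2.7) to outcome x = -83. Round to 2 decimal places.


Since x = -83 < 0, use v(x) = -lambda*(-x)^alpha
(-x) = 83
83^0.88 = 48.8415
v(-83) = -2.7 * 48.8415
= -131.87


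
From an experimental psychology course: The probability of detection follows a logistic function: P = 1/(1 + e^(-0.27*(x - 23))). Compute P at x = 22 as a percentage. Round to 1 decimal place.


P(x) = 1/(1 + e^(-0.27*(22 - 23)))
Exponent = -0.27 * -1 = 0.27
e^(0.27) = 1.309964
P = 1/(1 + 1.309964) = 0.432907
Percentage = 43.3


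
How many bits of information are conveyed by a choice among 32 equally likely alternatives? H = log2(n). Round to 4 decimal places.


H = log2(n)
H = log2(32)
= 5.0000


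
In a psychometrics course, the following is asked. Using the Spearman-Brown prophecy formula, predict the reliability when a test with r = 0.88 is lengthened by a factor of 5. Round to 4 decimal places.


r_new = n*r / (1 + (n-1)*r)
Numerator = 5 * 0.88 = 4.4
Denominator = 1 + 4 * 0.88 = 4.52
r_new = 4.4 / 4.52
= 0.9735


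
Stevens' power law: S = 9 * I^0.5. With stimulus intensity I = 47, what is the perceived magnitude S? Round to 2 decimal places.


S = 9 * 47^0.5
47^0.5 = 6.8557
S = 9 * 6.8557
= 61.70


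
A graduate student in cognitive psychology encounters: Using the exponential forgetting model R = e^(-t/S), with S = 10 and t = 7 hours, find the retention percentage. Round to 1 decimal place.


R = e^(-t/S)
-t/S = -7/10 = -0.7
R = e^(-0.7) = 0.496585
Percentage = 0.496585 * 100
= 49.7


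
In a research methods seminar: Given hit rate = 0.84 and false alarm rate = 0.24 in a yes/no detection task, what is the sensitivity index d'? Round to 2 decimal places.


d' = z(HR) - z(FAR)
z(0.84) = 0.9945
z(0.24) = -0.7063
d' = 0.9945 - -0.7063
= 1.70


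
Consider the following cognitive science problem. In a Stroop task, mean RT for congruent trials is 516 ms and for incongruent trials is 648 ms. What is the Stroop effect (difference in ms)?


Stroop effect = RT(incongruent) - RT(congruent)
= 648 - 516
= 132 ms


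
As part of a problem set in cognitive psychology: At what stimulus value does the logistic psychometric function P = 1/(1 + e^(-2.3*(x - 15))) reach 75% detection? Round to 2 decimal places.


At P = 0.75: 0.75 = 1/(1 + e^(-k*(x-x0)))
Solving: e^(-k*(x-x0)) = 1/3
x = x0 + ln(3)/k
ln(3) = 1.0986
x = 15 + 1.0986/2.3
= 15 + 0.4777
= 15.48


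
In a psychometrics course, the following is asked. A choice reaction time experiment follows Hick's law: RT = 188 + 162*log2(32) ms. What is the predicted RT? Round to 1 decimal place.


RT = 188 + 162 * log2(32)
log2(32) = 5.0
RT = 188 + 162 * 5.0
= 188 + 810.0
= 998.0 ms


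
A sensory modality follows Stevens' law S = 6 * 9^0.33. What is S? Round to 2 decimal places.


S = 6 * 9^0.33
9^0.33 = 2.0649
S = 6 * 2.0649
= 12.39


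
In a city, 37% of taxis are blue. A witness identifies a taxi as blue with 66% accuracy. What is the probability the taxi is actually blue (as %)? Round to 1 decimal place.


P(blue | says blue) = P(says blue | blue)*P(blue) / [P(says blue | blue)*P(blue) + P(says blue | not blue)*P(not blue)]
Numerator = 0.66 * 0.37 = 0.2442
False identification = 0.34 * 0.63 = 0.2142
P = 0.2442 / (0.2442 + 0.2142)
= 0.2442 / 0.4584
As percentage = 53.3


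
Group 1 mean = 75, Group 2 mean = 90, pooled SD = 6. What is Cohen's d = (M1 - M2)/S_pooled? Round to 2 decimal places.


Cohen's d = (M1 - M2) / S_pooled
= (75 - 90) / 6
= -15 / 6
= -2.50


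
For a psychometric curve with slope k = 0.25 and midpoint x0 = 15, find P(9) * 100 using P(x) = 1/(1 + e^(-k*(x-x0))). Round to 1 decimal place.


P(x) = 1/(1 + e^(-0.25*(9 - 15)))
Exponent = -0.25 * -6 = 1.5
e^(1.5) = 4.481689
P = 1/(1 + 4.481689) = 0.182426
Percentage = 18.2


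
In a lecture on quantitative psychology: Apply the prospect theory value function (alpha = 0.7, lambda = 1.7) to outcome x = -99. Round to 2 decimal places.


Since x = -99 < 0, use v(x) = -lambda*(-x)^alpha
(-x) = 99
99^0.7 = 24.9428
v(-99) = -1.7 * 24.9428
= -42.40


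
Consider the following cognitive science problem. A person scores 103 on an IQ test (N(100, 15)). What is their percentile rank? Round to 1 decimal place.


z = (IQ - mean) / SD
z = (103 - 100) / 15 = 0.2
Percentile = Phi(0.2) * 100
Phi(0.2) = 0.57926
= 57.9


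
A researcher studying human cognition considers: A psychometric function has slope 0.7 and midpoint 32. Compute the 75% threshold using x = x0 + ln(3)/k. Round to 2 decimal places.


At P = 0.75: 0.75 = 1/(1 + e^(-k*(x-x0)))
Solving: e^(-k*(x-x0)) = 1/3
x = x0 + ln(3)/k
ln(3) = 1.0986
x = 32 + 1.0986/0.7
= 32 + 1.5694
= 33.57


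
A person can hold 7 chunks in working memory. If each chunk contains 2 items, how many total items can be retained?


Total items = chunks * items_per_chunk
= 7 * 2
= 14


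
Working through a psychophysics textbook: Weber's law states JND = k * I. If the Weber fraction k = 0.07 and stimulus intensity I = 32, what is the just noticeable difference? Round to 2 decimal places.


JND = k * I
JND = 0.07 * 32
= 2.24


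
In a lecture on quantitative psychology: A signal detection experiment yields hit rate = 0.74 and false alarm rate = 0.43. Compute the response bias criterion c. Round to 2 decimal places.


c = -0.5 * (z(HR) + z(FAR))
z(0.74) = 0.6433
z(0.43) = -0.1764
c = -0.5 * (0.6433 + -0.1764)
= -0.5 * 0.4669
= -0.23


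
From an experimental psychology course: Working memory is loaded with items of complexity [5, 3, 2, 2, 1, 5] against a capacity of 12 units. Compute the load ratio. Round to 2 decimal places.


Total complexity = 5 + 3 + 2 + 2 + 1 + 5 = 18
Load = total / capacity = 18 / 12
= 1.50


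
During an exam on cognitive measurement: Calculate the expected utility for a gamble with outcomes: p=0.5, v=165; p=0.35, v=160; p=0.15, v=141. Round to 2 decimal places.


EU = sum(p_i * v_i)
0.5 * 165 = 82.5
0.35 * 160 = 56.0
0.15 * 141 = 21.15
EU = 82.5 + 56.0 + 21.15
= 159.65


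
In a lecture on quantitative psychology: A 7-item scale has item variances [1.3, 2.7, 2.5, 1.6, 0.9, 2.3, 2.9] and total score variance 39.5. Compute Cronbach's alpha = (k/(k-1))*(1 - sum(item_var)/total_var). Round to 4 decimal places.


alpha = (k/(k-1)) * (1 - sum(s_i^2)/s_total^2)
sum(item variances) = 14.2
k/(k-1) = 7/6 = 1.166667
1 - 14.2/39.5 = 1 - 0.359494 = 0.640506
alpha = 1.166667 * 0.640506
= 0.7473


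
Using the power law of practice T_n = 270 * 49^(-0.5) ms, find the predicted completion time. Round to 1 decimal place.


T_n = 270 * 49^(-0.5)
49^(-0.5) = 0.142857
T_n = 270 * 0.142857
= 38.6 ms


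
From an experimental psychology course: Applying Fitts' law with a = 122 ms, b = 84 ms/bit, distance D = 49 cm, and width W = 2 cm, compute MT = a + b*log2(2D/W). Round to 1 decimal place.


MT = 122 + 84 * log2(2*49/2)
2D/W = 49.0
log2(49.0) = 5.6147
MT = 122 + 84 * 5.6147
= 593.6 ms


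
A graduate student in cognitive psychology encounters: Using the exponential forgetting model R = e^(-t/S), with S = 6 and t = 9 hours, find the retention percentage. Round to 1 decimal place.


R = e^(-t/S)
-t/S = -9/6 = -1.5
R = e^(-1.5) = 0.22313
Percentage = 0.22313 * 100
= 22.3


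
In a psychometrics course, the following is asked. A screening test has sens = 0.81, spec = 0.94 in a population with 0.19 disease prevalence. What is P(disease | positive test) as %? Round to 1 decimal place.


PPV = (sens * prev) / (sens * prev + (1-spec) * (1-prev))
Numerator = 0.81 * 0.19 = 0.1539
P(positive and no disease) = (1 - spec) * (1 - prev) = (1 - 0.94) * (1 - 0.19) = 0.0486
Denominator = 0.1539 + 0.0486 = 0.2025
PPV = 0.1539 / 0.2025 = 0.76
As percentage = 76.0


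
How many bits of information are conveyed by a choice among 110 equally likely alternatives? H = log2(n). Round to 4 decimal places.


H = log2(n)
H = log2(110)
= 6.7814


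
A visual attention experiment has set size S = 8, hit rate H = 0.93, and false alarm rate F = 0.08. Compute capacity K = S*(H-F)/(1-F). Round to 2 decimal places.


K = S * (H - F) / (1 - F)
H - F = 0.85
1 - F = 0.92
K = 8 * 0.85 / 0.92
= 7.39


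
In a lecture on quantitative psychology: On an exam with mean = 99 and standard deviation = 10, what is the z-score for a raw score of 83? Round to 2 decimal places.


z = (X - mu) / sigma
= (83 - 99) / 10
= -16 / 10
= -1.60


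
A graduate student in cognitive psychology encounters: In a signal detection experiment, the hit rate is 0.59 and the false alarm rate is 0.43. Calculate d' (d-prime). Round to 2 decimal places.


d' = z(HR) - z(FAR)
z(0.59) = 0.2275
z(0.43) = -0.1764
d' = 0.2275 - -0.1764
= 0.40


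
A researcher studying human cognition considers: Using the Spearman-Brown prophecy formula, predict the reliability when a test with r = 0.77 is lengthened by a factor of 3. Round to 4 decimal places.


r_new = n*r / (1 + (n-1)*r)
Numerator = 3 * 0.77 = 2.31
Denominator = 1 + 2 * 0.77 = 2.54
r_new = 2.31 / 2.54
= 0.9094


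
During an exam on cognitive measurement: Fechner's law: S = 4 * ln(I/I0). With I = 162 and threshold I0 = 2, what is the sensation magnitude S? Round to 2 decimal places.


S = 4 * ln(162/2)
I/I0 = 81.0
ln(81.0) = 4.3944
S = 4 * 4.3944
= 17.58


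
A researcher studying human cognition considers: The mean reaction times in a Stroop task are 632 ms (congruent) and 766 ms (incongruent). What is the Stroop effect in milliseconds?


Stroop effect = RT(incongruent) - RT(congruent)
= 766 - 632
= 134 ms


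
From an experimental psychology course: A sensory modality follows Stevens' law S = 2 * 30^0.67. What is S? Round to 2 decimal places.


S = 2 * 30^0.67
30^0.67 = 9.765
S = 2 * 9.765
= 19.53


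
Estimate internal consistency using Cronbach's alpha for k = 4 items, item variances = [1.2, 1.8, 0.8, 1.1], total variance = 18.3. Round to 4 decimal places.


alpha = (k/(k-1)) * (1 - sum(s_i^2)/s_total^2)
sum(item variances) = 4.9
k/(k-1) = 4/3 = 1.333333
1 - 4.9/18.3 = 1 - 0.26776 = 0.73224
alpha = 1.333333 * 0.73224
= 0.9763


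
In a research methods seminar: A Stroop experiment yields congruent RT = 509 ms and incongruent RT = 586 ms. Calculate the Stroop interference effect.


Stroop effect = RT(incongruent) - RT(congruent)
= 586 - 509
= 77 ms


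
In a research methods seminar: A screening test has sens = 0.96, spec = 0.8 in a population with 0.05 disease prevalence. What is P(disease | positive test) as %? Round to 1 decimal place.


PPV = (sens * prev) / (sens * prev + (1-spec) * (1-prev))
Numerator = 0.96 * 0.05 = 0.048
P(positive and no disease) = (1 - spec) * (1 - prev) = (1 - 0.8) * (1 - 0.05) = 0.19
Denominator = 0.048 + 0.19 = 0.238
PPV = 0.048 / 0.238 = 0.201681
As percentage = 20.2


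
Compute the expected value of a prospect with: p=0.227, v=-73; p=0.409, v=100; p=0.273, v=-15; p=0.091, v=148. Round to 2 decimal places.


EU = sum(p_i * v_i)
0.227 * -73 = -16.571
0.409 * 100 = 40.9
0.273 * -15 = -4.095
0.091 * 148 = 13.468
EU = -16.571 + 40.9 + -4.095 + 13.468
= 33.70


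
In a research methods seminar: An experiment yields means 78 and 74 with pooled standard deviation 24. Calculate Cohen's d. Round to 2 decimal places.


Cohen's d = (M1 - M2) / S_pooled
= (78 - 74) / 24
= 4 / 24
= 0.17


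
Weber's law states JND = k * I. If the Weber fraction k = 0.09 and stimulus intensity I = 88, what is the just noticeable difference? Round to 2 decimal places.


JND = k * I
JND = 0.09 * 88
= 7.92


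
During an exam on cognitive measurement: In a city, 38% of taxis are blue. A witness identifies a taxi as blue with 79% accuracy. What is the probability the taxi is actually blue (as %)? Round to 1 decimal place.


P(blue | says blue) = P(says blue | blue)*P(blue) / [P(says blue | blue)*P(blue) + P(says blue | not blue)*P(not blue)]
Numerator = 0.79 * 0.38 = 0.3002
False identification = 0.21 * 0.62 = 0.1302
P = 0.3002 / (0.3002 + 0.1302)
= 0.3002 / 0.4304
As percentage = 69.7


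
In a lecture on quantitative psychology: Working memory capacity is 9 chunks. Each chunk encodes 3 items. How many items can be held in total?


Total items = chunks * items_per_chunk
= 9 * 3
= 27


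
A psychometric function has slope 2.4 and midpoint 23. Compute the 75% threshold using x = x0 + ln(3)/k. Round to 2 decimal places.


At P = 0.75: 0.75 = 1/(1 + e^(-k*(x-x0)))
Solving: e^(-k*(x-x0)) = 1/3
x = x0 + ln(3)/k
ln(3) = 1.0986
x = 23 + 1.0986/2.4
= 23 + 0.4578
= 23.46
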